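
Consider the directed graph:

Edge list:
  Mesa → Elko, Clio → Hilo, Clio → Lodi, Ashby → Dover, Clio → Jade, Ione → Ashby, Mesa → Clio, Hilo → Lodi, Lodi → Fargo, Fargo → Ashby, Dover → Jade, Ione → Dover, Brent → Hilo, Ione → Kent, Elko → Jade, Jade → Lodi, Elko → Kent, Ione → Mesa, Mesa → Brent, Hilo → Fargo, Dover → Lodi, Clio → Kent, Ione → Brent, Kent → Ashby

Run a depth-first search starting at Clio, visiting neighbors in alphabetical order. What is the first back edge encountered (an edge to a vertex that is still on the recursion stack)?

Lodi→Fargo

DFS from Clio (visiting neighbors in alphabetical order); mark gray on enter, black on exit:
Clio gray
  Hilo gray
    Fargo gray
      Ashby gray
        Dover gray
          Jade gray
            Lodi gray
              Lodi→Fargo: Fargo is gray → back edge
First back edge: Lodi → Fargo.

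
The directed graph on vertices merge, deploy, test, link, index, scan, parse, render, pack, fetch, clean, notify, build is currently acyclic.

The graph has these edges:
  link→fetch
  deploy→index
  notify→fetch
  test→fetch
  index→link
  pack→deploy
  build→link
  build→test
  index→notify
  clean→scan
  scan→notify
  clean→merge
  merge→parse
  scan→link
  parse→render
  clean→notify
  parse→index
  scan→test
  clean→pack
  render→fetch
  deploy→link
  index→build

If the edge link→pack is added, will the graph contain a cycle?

Yes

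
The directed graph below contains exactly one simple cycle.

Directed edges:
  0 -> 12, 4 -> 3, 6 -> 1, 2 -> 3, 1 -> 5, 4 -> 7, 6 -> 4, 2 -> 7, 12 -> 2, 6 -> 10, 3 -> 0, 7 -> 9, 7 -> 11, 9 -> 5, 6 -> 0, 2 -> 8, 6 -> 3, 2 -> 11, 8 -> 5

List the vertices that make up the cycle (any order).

0, 2, 3, 12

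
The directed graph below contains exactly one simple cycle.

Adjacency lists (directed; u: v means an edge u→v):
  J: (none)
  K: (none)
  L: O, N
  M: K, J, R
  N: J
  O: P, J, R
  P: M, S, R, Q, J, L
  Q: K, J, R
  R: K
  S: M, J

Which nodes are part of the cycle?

DFS with gray/black marking from P:
P gray
  M gray
    K gray
    K black
    J gray
    J black
    R gray
      R→K: K black — skip
    R black
  M black
  S gray
    S→M: M black — skip
    S→J: J black — skip
  S black
  P→R: R black — skip
  Q gray
    Q→K: K black — skip
    Q→J: J black — skip
    Q→R: R black — skip
  Q black
  P→J: J black — skip
  L gray
    O gray
      O→P: P is gray → back edge
Back edge closes the cycle P → L → O → P; its vertices are {L, O, P}.

L, O, P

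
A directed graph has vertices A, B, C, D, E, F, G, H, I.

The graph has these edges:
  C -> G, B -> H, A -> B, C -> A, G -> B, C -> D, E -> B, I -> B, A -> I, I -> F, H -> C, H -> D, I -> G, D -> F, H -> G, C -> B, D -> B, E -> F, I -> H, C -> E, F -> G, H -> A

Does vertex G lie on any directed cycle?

G is on a cycle iff G can reach itself via ≥1 edge.
G → B → H → G — yes.

Yes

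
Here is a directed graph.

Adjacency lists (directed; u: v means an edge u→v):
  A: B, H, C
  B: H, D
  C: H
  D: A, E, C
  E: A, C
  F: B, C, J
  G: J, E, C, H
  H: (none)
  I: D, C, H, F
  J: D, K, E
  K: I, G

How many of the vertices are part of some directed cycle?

A vertex is on a directed cycle iff it belongs to a strongly connected component of size ≥ 2 (or has a self-loop).
The vertices on cycles are {A, B, D, E, F, G, I, J, K} — 9 in total.

9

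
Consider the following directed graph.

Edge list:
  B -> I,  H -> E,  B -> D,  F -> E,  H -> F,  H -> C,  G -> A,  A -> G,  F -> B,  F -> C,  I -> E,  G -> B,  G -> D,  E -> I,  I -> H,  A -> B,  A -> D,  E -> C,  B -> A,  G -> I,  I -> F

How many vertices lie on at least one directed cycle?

7

A vertex is on a directed cycle iff it belongs to a strongly connected component of size ≥ 2 (or has a self-loop).
The vertices on cycles are {A, B, E, F, G, H, I} — 7 in total.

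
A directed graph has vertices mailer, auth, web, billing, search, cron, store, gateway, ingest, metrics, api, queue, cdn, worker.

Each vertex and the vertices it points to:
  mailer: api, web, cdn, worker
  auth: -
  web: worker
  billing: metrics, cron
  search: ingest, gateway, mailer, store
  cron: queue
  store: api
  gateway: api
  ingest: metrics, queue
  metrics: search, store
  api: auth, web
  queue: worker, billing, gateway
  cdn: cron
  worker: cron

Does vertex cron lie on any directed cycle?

cron is on a cycle iff cron can reach itself via ≥1 edge.
cron → queue → worker → cron — yes.

Yes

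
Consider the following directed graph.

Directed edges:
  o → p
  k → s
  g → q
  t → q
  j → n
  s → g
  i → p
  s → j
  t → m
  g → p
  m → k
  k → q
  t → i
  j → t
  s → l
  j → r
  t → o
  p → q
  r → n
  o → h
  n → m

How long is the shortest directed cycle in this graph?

For each vertex v, BFS finds the shortest path from v back to v.
The shortest such closed walk is s → j → t → m → k → s, length 5.

5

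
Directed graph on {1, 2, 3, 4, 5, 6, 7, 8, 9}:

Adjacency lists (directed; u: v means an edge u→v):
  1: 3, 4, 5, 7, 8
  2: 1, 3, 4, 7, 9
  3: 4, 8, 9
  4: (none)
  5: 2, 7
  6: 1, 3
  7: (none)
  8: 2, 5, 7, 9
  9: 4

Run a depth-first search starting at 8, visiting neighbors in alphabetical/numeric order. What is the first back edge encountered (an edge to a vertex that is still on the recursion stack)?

3->8

DFS from 8 (visiting neighbors in alphabetical/numeric order); mark gray on enter, black on exit:
8 gray
  2 gray
    1 gray
      3 gray
        4 gray
        4 black
        3→8: 8 is gray → back edge
First back edge: 3 → 8.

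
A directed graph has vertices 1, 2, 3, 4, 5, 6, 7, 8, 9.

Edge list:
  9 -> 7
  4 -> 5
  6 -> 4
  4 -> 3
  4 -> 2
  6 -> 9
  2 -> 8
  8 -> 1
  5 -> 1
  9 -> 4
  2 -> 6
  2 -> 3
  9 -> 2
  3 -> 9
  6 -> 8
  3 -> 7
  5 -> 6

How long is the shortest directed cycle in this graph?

3

For each vertex v, BFS finds the shortest path from v back to v.
The shortest such closed walk is 5 → 6 → 4 → 5, length 3.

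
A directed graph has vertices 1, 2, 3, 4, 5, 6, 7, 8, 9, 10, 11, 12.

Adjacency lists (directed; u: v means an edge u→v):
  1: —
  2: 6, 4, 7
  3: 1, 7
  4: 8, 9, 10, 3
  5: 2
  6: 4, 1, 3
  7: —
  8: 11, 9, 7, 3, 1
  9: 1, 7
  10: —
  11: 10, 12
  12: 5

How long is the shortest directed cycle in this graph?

6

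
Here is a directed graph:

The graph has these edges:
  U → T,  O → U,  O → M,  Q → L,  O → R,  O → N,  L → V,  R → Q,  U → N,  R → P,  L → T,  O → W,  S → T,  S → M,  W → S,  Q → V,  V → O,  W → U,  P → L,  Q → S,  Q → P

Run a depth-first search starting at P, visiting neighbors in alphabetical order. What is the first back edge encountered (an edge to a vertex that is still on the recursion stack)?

DFS from P (visiting neighbors in alphabetical order); mark gray on enter, black on exit:
P gray
  L gray
    T gray
    T black
    V gray
      O gray
        M gray
        M black
        N gray
        N black
        R gray
          R→P: P is gray → back edge
First back edge: R → P.

R->P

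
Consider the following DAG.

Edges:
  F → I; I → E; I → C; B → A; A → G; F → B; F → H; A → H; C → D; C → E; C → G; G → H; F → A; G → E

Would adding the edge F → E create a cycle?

Adding F→E creates a cycle iff E can already reach F.
Explore from E: no path reaches F. The graph stays acyclic.

No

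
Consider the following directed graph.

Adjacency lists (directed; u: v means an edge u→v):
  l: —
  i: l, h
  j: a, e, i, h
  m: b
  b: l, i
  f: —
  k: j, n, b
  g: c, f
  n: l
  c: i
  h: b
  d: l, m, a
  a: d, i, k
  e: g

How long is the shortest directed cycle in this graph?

2

For each vertex v, BFS finds the shortest path from v back to v.
The shortest such closed walk is a → d → a, length 2.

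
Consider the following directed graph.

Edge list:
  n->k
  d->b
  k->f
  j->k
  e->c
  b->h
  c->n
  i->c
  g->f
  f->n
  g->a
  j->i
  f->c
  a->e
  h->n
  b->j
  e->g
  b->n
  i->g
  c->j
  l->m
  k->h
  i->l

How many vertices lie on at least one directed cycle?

10

A vertex is on a directed cycle iff it belongs to a strongly connected component of size ≥ 2 (or has a self-loop).
The vertices on cycles are {a, c, e, f, g, h, i, j, k, n} — 10 in total.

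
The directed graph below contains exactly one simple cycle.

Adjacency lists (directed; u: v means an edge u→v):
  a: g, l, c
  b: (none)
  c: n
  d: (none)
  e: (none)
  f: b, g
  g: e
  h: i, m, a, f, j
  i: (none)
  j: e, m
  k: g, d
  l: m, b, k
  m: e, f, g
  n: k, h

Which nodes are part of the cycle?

a, c, h, n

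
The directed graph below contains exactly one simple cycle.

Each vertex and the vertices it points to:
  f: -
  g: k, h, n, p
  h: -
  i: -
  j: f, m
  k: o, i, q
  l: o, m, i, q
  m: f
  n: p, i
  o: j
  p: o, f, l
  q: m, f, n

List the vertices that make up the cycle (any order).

l, n, p, q

DFS with gray/black marking from n:
n gray
  p gray
    o gray
      j gray
        f gray
        f black
        m gray
          m→f: f black — skip
        m black
      j black
    o black
    p→f: f black — skip
    l gray
      l→o: o black — skip
      l→m: m black — skip
      i gray
      i black
      q gray
        q→m: m black — skip
        q→f: f black — skip
        q→n: n is gray → back edge
Back edge closes the cycle n → p → l → q → n; its vertices are {l, n, p, q}.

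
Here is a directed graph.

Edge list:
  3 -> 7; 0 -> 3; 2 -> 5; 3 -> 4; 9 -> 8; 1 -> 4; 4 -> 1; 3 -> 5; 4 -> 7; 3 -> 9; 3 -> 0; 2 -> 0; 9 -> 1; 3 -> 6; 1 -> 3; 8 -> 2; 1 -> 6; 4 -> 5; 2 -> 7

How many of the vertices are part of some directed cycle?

7

A vertex is on a directed cycle iff it belongs to a strongly connected component of size ≥ 2 (or has a self-loop).
The vertices on cycles are {0, 1, 2, 3, 4, 8, 9} — 7 in total.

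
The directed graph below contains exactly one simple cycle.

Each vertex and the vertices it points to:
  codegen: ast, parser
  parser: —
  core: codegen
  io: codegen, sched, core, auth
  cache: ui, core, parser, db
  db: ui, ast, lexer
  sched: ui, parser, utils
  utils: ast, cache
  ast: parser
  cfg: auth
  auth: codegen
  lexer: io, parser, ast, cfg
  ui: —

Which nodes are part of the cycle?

DFS with gray/black marking from lexer:
lexer gray
  io gray
    codegen gray
      ast gray
        parser gray
        parser black
      ast black
      codegen→parser: parser black — skip
    codegen black
    sched gray
      ui gray
      ui black
      sched→parser: parser black — skip
      utils gray
        utils→ast: ast black — skip
        cache gray
          cache→ui: ui black — skip
          core gray
            core→codegen: codegen black — skip
          core black
          cache→parser: parser black — skip
          db gray
            db→ui: ui black — skip
            db→ast: ast black — skip
            db→lexer: lexer is gray → back edge
Back edge closes the cycle lexer → io → sched → utils → cache → db → lexer; its vertices are {db, io, cache, lexer, sched, utils}.

db, io, cache, lexer, sched, utils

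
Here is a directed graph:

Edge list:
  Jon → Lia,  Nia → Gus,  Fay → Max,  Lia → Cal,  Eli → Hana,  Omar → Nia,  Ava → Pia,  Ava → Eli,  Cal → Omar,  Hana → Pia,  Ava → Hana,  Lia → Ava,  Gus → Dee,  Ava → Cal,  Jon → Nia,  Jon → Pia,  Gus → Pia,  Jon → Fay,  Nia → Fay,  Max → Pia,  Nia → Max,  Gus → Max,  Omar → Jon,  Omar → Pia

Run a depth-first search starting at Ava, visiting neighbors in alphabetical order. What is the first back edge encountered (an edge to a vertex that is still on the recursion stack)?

Lia->Ava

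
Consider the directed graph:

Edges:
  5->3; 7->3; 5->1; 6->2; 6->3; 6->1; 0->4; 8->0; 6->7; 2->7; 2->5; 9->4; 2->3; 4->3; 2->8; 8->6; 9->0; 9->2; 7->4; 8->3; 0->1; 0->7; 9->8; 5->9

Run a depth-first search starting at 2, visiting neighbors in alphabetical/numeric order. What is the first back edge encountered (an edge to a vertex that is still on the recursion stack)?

DFS from 2 (visiting neighbors in alphabetical/numeric order); mark gray on enter, black on exit:
2 gray
  3 gray
  3 black
  5 gray
    1 gray
    1 black
    5→3: 3 black — skip
    9 gray
      0 gray
        0→1: 1 black — skip
        4 gray
          4→3: 3 black — skip
        4 black
        7 gray
          7→3: 3 black — skip
          7→4: 4 black — skip
        7 black
      0 black
      9→2: 2 is gray → back edge
First back edge: 9 → 2.

9->2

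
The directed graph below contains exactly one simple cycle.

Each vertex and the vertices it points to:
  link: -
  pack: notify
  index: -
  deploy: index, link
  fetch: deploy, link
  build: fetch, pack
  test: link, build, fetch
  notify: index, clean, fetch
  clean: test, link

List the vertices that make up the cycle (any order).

DFS with gray/black marking from test:
test gray
  link gray
  link black
  build gray
    fetch gray
      deploy gray
        index gray
        index black
        deploy→link: link black — skip
      deploy black
      fetch→link: link black — skip
    fetch black
    pack gray
      notify gray
        notify→index: index black — skip
        clean gray
          clean→test: test is gray → back edge
Back edge closes the cycle test → build → pack → notify → clean → test; its vertices are {pack, test, build, clean, notify}.

pack, test, build, clean, notify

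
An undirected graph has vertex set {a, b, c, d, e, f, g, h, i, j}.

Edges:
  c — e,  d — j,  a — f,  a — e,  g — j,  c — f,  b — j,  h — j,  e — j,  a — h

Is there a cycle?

Yes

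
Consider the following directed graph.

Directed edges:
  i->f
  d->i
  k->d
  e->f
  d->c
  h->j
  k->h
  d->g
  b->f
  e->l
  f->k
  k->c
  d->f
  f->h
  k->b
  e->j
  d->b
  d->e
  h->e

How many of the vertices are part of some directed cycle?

A vertex is on a directed cycle iff it belongs to a strongly connected component of size ≥ 2 (or has a self-loop).
The vertices on cycles are {b, d, e, f, h, i, k} — 7 in total.

7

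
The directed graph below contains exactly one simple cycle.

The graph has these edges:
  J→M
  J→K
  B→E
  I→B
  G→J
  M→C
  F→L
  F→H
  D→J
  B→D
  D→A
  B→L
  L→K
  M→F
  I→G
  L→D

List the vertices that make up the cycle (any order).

DFS with gray/black marking from D:
D gray
  A gray
  A black
  J gray
    M gray
      F gray
        L gray
          K gray
          K black
          L→D: D is gray → back edge
Back edge closes the cycle D → J → M → F → L → D; its vertices are {D, F, J, L, M}.

D, F, J, L, M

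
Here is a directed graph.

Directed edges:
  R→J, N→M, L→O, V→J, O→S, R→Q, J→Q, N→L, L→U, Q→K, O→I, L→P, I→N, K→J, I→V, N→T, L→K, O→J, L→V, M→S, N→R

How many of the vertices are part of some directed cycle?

7

A vertex is on a directed cycle iff it belongs to a strongly connected component of size ≥ 2 (or has a self-loop).
The vertices on cycles are {I, J, K, L, N, O, Q} — 7 in total.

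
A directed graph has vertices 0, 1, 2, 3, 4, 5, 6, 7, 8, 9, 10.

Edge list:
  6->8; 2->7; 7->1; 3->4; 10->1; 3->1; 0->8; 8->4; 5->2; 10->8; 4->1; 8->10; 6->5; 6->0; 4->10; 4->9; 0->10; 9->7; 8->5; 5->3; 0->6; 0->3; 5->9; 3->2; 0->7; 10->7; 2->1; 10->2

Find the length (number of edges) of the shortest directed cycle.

For each vertex v, BFS finds the shortest path from v back to v.
The shortest such closed walk is 6 → 0 → 6, length 2.

2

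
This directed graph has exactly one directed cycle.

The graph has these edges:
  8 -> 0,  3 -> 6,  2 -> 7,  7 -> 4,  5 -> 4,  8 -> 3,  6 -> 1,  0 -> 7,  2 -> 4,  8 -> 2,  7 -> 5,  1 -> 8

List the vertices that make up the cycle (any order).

DFS with gray/black marking from 8:
8 gray
  3 gray
    6 gray
      1 gray
        1→8: 8 is gray → back edge
Back edge closes the cycle 8 → 3 → 6 → 1 → 8; its vertices are {1, 3, 6, 8}.

1, 3, 6, 8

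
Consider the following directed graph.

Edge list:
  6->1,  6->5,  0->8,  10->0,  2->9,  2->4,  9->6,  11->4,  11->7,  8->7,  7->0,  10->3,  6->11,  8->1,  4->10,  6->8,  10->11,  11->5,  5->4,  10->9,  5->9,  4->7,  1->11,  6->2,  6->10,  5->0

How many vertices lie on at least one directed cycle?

11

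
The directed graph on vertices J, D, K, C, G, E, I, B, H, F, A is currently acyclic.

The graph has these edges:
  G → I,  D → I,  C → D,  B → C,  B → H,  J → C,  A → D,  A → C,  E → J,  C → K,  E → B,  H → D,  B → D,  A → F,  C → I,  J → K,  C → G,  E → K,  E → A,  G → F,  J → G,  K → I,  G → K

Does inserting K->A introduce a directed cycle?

Yes

Adding K→A creates a cycle iff A can already reach K.
Path from A: A → C → K.
So A → … → K → A is a cycle.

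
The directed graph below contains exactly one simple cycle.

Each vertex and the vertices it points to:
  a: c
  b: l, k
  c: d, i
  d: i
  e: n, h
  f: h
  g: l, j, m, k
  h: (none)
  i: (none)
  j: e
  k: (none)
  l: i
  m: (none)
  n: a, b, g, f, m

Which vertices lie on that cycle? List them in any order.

e, g, j, n

DFS with gray/black marking from e:
e gray
  n gray
    a gray
      c gray
        d gray
          i gray
          i black
        d black
        c→i: i black — skip
      c black
    a black
    b gray
      l gray
        l→i: i black — skip
      l black
      k gray
      k black
    b black
    g gray
      g→l: l black — skip
      j gray
        j→e: e is gray → back edge
Back edge closes the cycle e → n → g → j → e; its vertices are {e, g, j, n}.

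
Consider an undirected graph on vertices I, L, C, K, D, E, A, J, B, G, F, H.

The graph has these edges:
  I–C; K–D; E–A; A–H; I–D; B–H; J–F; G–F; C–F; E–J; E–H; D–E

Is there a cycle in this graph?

Yes

DFS, tracking each vertex's parent; an edge to a visited non-parent vertex closes a cycle.
Start from E:
visit E (parent –)
  visit A (parent E)
    visit H (parent A)
      H–A: parent, skip
      visit B (parent H)
        B–H: parent, skip
      H–E: E visited and ≠ parent → cycle
Cycle: E – A – H – E.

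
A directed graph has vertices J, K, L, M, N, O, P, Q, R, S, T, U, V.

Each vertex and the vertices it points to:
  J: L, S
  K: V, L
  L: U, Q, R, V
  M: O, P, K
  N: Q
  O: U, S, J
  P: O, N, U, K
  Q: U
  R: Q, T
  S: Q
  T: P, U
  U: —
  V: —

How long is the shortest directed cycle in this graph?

For each vertex v, BFS finds the shortest path from v back to v.
The shortest such closed walk is P → K → L → R → T → P, length 5.

5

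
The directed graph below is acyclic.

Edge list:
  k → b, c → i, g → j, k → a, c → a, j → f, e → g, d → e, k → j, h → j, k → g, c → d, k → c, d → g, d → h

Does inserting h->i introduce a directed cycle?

No

Adding h→i creates a cycle iff i can already reach h.
Explore from i: no path reaches h. The graph stays acyclic.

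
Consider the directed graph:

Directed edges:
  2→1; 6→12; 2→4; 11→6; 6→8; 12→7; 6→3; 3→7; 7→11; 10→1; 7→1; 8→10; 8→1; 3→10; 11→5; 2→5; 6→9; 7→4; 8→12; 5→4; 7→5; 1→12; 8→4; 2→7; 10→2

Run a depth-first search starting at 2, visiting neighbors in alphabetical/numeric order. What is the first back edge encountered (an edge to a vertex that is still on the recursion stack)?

DFS from 2 (visiting neighbors in alphabetical/numeric order); mark gray on enter, black on exit:
2 gray
  1 gray
    12 gray
      7 gray
        7→1: 1 is gray → back edge
First back edge: 7 → 1.

7→1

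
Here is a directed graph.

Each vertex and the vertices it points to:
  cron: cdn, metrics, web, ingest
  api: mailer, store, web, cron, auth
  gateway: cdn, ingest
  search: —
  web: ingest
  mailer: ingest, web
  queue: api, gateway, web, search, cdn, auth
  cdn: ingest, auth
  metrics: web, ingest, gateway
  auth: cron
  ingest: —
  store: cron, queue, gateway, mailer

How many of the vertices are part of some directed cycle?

8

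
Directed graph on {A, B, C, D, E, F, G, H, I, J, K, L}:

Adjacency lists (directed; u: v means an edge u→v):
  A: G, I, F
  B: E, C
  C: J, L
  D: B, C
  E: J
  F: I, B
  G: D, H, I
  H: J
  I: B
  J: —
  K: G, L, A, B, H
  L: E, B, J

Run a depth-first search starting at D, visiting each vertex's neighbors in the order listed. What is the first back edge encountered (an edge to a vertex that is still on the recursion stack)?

DFS from D (visiting each vertex's neighbors in the order listed); mark gray on enter, black on exit:
D gray
  B gray
    E gray
      J gray
      J black
    E black
    C gray
      C→J: J black — skip
      L gray
        L→E: E black — skip
        L→B: B is gray → back edge
First back edge: L → B.

L→B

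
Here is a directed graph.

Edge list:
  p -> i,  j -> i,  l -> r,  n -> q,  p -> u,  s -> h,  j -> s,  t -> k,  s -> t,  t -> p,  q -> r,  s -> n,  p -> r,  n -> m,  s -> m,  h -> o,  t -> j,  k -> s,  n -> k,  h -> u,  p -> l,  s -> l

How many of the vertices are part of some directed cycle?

A vertex is on a directed cycle iff it belongs to a strongly connected component of size ≥ 2 (or has a self-loop).
The vertices on cycles are {j, k, n, s, t} — 5 in total.

5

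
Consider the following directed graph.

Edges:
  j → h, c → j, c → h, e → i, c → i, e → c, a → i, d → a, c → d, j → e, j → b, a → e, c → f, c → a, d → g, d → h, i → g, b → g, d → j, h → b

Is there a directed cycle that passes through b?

No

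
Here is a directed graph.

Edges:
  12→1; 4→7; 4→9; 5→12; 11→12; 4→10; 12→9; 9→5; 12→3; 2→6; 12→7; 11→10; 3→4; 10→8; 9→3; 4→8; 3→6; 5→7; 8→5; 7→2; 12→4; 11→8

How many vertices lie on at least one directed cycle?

A vertex is on a directed cycle iff it belongs to a strongly connected component of size ≥ 2 (or has a self-loop).
The vertices on cycles are {3, 4, 5, 8, 9, 10, 12} — 7 in total.

7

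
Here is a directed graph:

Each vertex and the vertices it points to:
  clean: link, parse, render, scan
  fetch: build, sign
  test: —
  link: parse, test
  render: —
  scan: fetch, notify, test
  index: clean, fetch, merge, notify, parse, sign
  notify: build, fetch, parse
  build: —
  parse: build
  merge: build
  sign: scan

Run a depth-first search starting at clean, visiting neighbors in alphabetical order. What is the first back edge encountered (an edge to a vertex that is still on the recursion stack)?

sign->scan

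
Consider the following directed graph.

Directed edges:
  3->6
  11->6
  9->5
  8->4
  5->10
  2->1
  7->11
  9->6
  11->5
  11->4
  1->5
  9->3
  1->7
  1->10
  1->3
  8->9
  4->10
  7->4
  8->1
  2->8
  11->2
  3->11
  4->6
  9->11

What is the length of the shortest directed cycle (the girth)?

4

For each vertex v, BFS finds the shortest path from v back to v.
The shortest such closed walk is 2 → 1 → 3 → 11 → 2, length 4.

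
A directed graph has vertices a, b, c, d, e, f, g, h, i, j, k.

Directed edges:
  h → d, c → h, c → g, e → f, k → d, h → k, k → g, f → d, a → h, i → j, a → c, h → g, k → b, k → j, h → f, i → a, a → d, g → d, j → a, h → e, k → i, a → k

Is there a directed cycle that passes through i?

Yes

i is on a cycle iff i can reach itself via ≥1 edge.
i → a → k → i — yes.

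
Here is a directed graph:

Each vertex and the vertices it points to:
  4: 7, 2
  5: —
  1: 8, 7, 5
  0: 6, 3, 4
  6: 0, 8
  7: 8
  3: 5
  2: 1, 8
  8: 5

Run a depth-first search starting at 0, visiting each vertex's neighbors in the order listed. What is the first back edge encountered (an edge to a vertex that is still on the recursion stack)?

6→0

DFS from 0 (visiting each vertex's neighbors in the order listed); mark gray on enter, black on exit:
0 gray
  6 gray
    6→0: 0 is gray → back edge
First back edge: 6 → 0.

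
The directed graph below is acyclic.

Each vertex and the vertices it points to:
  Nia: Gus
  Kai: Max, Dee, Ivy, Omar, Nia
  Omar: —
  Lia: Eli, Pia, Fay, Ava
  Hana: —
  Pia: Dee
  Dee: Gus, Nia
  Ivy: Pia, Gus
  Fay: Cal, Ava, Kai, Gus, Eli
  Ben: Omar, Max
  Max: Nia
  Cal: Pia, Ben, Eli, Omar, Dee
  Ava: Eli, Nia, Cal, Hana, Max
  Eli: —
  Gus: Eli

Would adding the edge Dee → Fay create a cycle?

Adding Dee→Fay creates a cycle iff Fay can already reach Dee.
Path from Fay: Fay → Cal → Dee.
So Fay → … → Dee → Fay is a cycle.

Yes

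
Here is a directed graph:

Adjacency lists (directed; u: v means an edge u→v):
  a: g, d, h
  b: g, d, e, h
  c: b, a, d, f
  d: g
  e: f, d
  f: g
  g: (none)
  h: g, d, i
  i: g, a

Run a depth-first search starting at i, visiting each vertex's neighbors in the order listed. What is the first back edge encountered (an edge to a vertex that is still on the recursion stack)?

DFS from i (visiting each vertex's neighbors in the order listed); mark gray on enter, black on exit:
i gray
  g gray
  g black
  a gray
    a→g: g black — skip
    d gray
      d→g: g black — skip
    d black
    h gray
      h→g: g black — skip
      h→d: d black — skip
      h→i: i is gray → back edge
First back edge: h → i.

h->i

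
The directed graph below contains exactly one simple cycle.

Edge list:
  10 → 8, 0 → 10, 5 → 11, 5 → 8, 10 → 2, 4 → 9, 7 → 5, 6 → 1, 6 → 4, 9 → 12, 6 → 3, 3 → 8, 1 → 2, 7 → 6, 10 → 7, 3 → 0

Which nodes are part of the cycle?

0, 3, 6, 7, 10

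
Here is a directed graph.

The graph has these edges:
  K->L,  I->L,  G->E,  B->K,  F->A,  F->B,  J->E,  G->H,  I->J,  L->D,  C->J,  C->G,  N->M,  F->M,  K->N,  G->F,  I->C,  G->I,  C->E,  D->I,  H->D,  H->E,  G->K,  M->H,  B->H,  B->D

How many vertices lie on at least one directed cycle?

11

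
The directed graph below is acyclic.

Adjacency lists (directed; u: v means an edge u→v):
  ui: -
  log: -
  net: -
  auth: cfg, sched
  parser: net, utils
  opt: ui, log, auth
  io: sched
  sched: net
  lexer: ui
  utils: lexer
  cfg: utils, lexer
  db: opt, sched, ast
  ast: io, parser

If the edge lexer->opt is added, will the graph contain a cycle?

Adding lexer→opt creates a cycle iff opt can already reach lexer.
Path from opt: opt → auth → cfg → lexer.
So opt → … → lexer → opt is a cycle.

Yes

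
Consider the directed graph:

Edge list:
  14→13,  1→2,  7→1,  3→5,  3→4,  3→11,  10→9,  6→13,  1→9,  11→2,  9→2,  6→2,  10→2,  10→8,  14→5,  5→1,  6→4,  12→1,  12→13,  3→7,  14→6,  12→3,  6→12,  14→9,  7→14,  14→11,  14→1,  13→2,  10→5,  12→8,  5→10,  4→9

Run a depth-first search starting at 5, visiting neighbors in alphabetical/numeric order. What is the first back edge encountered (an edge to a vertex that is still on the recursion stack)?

10->5

DFS from 5 (visiting neighbors in alphabetical/numeric order); mark gray on enter, black on exit:
5 gray
  1 gray
    2 gray
    2 black
    9 gray
      9→2: 2 black — skip
    9 black
  1 black
  10 gray
    10→2: 2 black — skip
    10→5: 5 is gray → back edge
First back edge: 10 → 5.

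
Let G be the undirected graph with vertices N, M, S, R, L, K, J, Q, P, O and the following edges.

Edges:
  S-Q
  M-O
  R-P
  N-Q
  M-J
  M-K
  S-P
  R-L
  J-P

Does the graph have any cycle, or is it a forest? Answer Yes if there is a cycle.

No

DFS, tracking each vertex's parent; an edge to a visited non-parent vertex closes a cycle.
Start from K:
visit K (parent –)
  visit M (parent K)
    visit J (parent M)
      visit P (parent J)
        visit R (parent P)
          R–P: parent, skip
          visit L (parent R)
            L–R: parent, skip
        P–J: parent, skip
        visit S (parent P)
          S–P: parent, skip
          visit Q (parent S)
            visit N (parent Q)
              N–Q: parent, skip
            Q–S: parent, skip
      J–M: parent, skip
    M–K: parent, skip
    visit O (parent M)
      O–M: parent, skip
No non-parent visited neighbor found — the graph is a forest.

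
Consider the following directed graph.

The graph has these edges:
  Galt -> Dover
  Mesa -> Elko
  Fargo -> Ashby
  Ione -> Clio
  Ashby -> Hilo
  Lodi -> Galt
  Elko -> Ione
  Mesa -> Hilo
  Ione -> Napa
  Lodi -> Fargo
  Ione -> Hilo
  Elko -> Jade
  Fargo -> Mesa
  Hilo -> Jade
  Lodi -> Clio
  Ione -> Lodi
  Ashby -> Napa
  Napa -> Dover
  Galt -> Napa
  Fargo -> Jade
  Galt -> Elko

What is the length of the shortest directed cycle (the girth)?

For each vertex v, BFS finds the shortest path from v back to v.
The shortest such closed walk is Elko → Ione → Lodi → Galt → Elko, length 4.

4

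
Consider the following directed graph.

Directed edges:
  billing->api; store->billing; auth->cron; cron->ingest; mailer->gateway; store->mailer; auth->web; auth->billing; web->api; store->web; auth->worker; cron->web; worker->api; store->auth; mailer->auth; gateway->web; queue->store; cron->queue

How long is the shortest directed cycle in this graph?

4

For each vertex v, BFS finds the shortest path from v back to v.
The shortest such closed walk is store → auth → cron → queue → store, length 4.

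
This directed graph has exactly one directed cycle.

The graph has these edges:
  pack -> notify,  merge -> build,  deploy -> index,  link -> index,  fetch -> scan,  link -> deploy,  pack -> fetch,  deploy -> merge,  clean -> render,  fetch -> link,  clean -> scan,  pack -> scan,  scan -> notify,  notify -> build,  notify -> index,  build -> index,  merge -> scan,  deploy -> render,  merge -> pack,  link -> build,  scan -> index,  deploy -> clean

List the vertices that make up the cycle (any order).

link, pack, fetch, merge, deploy

DFS with gray/black marking from link:
link gray
  deploy gray
    index gray
    index black
    render gray
    render black
    clean gray
      clean→render: render black — skip
      scan gray
        notify gray
          notify→index: index black — skip
          build gray
            build→index: index black — skip
          build black
        notify black
        scan→index: index black — skip
      scan black
    clean black
    merge gray
      merge→build: build black — skip
      merge→scan: scan black — skip
      pack gray
        pack→notify: notify black — skip
        pack→scan: scan black — skip
        fetch gray
          fetch→scan: scan black — skip
          fetch→link: link is gray → back edge
Back edge closes the cycle link → deploy → merge → pack → fetch → link; its vertices are {link, pack, fetch, merge, deploy}.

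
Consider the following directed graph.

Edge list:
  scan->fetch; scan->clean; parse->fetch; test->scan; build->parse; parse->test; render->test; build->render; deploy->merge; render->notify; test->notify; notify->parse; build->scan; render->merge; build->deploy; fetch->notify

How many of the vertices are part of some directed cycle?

5

A vertex is on a directed cycle iff it belongs to a strongly connected component of size ≥ 2 (or has a self-loop).
The vertices on cycles are {scan, test, fetch, parse, notify} — 5 in total.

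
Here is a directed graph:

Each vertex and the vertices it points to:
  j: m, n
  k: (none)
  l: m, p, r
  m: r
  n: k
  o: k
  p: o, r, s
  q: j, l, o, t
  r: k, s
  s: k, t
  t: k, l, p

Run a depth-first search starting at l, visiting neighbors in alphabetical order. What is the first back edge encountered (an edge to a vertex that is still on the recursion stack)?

t→l

DFS from l (visiting neighbors in alphabetical order); mark gray on enter, black on exit:
l gray
  m gray
    r gray
      k gray
      k black
      s gray
        s→k: k black — skip
        t gray
          t→k: k black — skip
          t→l: l is gray → back edge
First back edge: t → l.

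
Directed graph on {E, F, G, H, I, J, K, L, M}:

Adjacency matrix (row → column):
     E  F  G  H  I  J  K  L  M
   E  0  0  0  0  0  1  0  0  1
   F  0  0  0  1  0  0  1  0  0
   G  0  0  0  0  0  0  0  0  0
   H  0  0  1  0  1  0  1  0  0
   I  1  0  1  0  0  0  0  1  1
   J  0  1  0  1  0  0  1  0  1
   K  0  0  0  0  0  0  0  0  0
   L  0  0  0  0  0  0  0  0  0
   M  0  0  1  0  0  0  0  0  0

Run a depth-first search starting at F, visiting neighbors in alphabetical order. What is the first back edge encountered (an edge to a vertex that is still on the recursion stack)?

J->F

DFS from F (visiting neighbors in alphabetical order); mark gray on enter, black on exit:
F gray
  H gray
    G gray
    G black
    I gray
      E gray
        J gray
          J→F: F is gray → back edge
First back edge: J → F.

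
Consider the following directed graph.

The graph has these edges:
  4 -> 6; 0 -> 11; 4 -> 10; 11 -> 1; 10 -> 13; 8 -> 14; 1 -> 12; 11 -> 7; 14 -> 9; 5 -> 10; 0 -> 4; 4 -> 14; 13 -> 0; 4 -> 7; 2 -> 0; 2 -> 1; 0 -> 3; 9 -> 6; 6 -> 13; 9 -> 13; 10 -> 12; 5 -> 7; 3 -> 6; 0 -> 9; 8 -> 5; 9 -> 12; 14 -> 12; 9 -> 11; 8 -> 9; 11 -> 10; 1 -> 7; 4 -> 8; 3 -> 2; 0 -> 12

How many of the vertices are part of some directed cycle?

A vertex is on a directed cycle iff it belongs to a strongly connected component of size ≥ 2 (or has a self-loop).
The vertices on cycles are {0, 2, 3, 4, 5, 6, 8, 9, 10, 11, 13, 14} — 12 in total.

12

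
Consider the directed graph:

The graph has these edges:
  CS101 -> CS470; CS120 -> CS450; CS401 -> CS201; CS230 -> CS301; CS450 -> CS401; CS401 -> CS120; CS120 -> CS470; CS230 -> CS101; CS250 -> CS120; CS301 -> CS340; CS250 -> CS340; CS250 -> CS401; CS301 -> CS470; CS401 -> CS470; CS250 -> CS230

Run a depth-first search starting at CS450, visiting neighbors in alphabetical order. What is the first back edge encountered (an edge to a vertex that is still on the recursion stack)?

CS120→CS450

DFS from CS450 (visiting neighbors in alphabetical order); mark gray on enter, black on exit:
CS450 gray
  CS401 gray
    CS120 gray
      CS120→CS450: CS450 is gray → back edge
First back edge: CS120 → CS450.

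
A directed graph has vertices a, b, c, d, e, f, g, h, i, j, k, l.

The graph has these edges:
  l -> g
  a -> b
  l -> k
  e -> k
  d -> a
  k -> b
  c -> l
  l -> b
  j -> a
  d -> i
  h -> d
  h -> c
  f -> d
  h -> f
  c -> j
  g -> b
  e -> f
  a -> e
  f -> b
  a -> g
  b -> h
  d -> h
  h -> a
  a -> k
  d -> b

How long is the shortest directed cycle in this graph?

2

For each vertex v, BFS finds the shortest path from v back to v.
The shortest such closed walk is d → h → d, length 2.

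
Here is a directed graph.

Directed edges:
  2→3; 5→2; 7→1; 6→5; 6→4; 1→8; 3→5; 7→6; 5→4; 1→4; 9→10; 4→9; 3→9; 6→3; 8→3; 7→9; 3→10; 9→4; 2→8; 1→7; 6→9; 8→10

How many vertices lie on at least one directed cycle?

8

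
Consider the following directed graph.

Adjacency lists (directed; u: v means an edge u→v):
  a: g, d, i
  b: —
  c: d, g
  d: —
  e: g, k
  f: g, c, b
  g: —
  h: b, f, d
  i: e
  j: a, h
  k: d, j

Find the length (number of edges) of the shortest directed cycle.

5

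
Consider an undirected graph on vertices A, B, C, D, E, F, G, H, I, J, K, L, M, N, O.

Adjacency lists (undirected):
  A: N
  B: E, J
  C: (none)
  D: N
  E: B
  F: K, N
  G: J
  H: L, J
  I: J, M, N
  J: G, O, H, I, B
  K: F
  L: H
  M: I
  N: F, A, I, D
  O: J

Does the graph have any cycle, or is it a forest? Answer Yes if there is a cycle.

No

DFS, tracking each vertex's parent; an edge to a visited non-parent vertex closes a cycle.
Start from B:
visit B (parent –)
  visit E (parent B)
    E–B: parent, skip
  visit J (parent B)
    visit G (parent J)
      G–J: parent, skip
    visit O (parent J)
      O–J: parent, skip
    visit H (parent J)
      visit L (parent H)
        L–H: parent, skip
      H–J: parent, skip
    visit I (parent J)
      I–J: parent, skip
      visit M (parent I)
        M–I: parent, skip
      visit N (parent I)
        visit F (parent N)
          visit K (parent F)
            K–F: parent, skip
          F–N: parent, skip
        visit A (parent N)
          A–N: parent, skip
        N–I: parent, skip
        visit D (parent N)
          D–N: parent, skip
    J–B: parent, skip
visit C (parent –)
No non-parent visited neighbor found — the graph is a forest.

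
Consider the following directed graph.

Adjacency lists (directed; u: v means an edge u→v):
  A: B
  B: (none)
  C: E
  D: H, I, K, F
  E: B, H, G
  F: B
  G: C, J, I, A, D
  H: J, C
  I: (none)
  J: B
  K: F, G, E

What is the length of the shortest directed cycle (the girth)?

3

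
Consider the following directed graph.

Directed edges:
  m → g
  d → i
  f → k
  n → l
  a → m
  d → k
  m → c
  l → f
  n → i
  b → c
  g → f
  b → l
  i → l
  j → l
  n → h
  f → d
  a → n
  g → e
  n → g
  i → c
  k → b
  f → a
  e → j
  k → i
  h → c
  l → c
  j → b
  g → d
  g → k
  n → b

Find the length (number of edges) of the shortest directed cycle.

4

For each vertex v, BFS finds the shortest path from v back to v.
The shortest such closed walk is g → f → a → n → g, length 4.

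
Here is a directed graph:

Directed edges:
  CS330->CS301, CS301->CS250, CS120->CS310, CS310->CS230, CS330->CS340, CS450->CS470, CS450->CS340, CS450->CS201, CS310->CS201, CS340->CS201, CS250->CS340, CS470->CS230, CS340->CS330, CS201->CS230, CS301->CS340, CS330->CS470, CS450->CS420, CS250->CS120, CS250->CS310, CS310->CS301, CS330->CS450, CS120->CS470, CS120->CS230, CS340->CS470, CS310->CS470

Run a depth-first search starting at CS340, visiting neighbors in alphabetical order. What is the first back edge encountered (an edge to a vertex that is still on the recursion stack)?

CS310->CS301

DFS from CS340 (visiting neighbors in alphabetical order); mark gray on enter, black on exit:
CS340 gray
  CS201 gray
    CS230 gray
    CS230 black
  CS201 black
  CS330 gray
    CS301 gray
      CS250 gray
        CS120 gray
          CS120→CS230: CS230 black — skip
          CS310 gray
            CS310→CS201: CS201 black — skip
            CS310→CS230: CS230 black — skip
            CS310→CS301: CS301 is gray → back edge
First back edge: CS310 → CS301.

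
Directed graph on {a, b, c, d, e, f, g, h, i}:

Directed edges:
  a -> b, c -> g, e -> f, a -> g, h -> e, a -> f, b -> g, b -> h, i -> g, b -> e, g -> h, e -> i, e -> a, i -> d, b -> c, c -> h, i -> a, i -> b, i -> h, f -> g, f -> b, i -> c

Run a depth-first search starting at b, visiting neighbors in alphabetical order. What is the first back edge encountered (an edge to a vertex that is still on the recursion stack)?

DFS from b (visiting neighbors in alphabetical order); mark gray on enter, black on exit:
b gray
  c gray
    g gray
      h gray
        e gray
          a gray
            a→b: b is gray → back edge
First back edge: a → b.

a->b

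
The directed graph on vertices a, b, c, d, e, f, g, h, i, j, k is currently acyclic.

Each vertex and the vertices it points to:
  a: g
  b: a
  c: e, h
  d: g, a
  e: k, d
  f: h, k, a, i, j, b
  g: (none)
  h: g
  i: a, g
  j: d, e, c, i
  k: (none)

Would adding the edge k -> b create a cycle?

Adding k→b creates a cycle iff b can already reach k.
Explore from b: no path reaches k. The graph stays acyclic.

No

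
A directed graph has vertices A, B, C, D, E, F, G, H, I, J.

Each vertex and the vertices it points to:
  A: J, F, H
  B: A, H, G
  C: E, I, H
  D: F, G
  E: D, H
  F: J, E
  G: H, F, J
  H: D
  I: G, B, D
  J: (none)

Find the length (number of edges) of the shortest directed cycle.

3

For each vertex v, BFS finds the shortest path from v back to v.
The shortest such closed walk is E → D → F → E, length 3.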